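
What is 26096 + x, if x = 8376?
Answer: 34472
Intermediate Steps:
26096 + x = 26096 + 8376 = 34472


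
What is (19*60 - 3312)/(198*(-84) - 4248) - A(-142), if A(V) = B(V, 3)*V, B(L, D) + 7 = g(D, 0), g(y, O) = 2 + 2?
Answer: -741059/1740 ≈ -425.90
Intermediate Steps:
g(y, O) = 4
B(L, D) = -3 (B(L, D) = -7 + 4 = -3)
A(V) = -3*V
(19*60 - 3312)/(198*(-84) - 4248) - A(-142) = (19*60 - 3312)/(198*(-84) - 4248) - (-3)*(-142) = (1140 - 3312)/(-16632 - 4248) - 1*426 = -2172/(-20880) - 426 = -2172*(-1/20880) - 426 = 181/1740 - 426 = -741059/1740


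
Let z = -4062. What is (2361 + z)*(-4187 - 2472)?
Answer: 11326959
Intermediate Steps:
(2361 + z)*(-4187 - 2472) = (2361 - 4062)*(-4187 - 2472) = -1701*(-6659) = 11326959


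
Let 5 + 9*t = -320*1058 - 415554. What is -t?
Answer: 83791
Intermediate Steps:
t = -83791 (t = -5/9 + (-320*1058 - 415554)/9 = -5/9 + (-338560 - 415554)/9 = -5/9 + (⅑)*(-754114) = -5/9 - 754114/9 = -83791)
-t = -1*(-83791) = 83791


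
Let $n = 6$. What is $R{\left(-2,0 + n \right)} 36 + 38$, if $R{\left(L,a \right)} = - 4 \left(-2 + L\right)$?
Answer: $614$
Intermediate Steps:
$R{\left(L,a \right)} = 8 - 4 L$
$R{\left(-2,0 + n \right)} 36 + 38 = \left(8 - -8\right) 36 + 38 = \left(8 + 8\right) 36 + 38 = 16 \cdot 36 + 38 = 576 + 38 = 614$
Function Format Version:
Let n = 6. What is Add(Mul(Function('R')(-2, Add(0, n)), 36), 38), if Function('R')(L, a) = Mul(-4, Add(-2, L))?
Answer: 614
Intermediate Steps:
Function('R')(L, a) = Add(8, Mul(-4, L))
Add(Mul(Function('R')(-2, Add(0, n)), 36), 38) = Add(Mul(Add(8, Mul(-4, -2)), 36), 38) = Add(Mul(Add(8, 8), 36), 38) = Add(Mul(16, 36), 38) = Add(576, 38) = 614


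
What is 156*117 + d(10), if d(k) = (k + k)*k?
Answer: 18452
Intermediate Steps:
d(k) = 2*k**2 (d(k) = (2*k)*k = 2*k**2)
156*117 + d(10) = 156*117 + 2*10**2 = 18252 + 2*100 = 18252 + 200 = 18452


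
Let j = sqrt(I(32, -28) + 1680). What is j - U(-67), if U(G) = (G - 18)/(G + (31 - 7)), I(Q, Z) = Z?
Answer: -85/43 + 2*sqrt(413) ≈ 38.668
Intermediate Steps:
U(G) = (-18 + G)/(24 + G) (U(G) = (-18 + G)/(G + 24) = (-18 + G)/(24 + G))
j = 2*sqrt(413) (j = sqrt(-28 + 1680) = sqrt(1652) = 2*sqrt(413) ≈ 40.645)
j - U(-67) = 2*sqrt(413) - (-18 - 67)/(24 - 67) = 2*sqrt(413) - (-85)/(-43) = 2*sqrt(413) - (-1)*(-85)/43 = 2*sqrt(413) - 1*85/43 = 2*sqrt(413) - 85/43 = -85/43 + 2*sqrt(413)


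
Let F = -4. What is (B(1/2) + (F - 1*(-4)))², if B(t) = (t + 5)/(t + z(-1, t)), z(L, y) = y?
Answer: 121/4 ≈ 30.250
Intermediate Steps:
B(t) = (5 + t)/(2*t) (B(t) = (t + 5)/(t + t) = (5 + t)/((2*t)) = (5 + t)*(1/(2*t)) = (5 + t)/(2*t))
(B(1/2) + (F - 1*(-4)))² = ((5 + 1/2)/(2*(1/2)) + (-4 - 1*(-4)))² = ((5 + ½)/(2*(½)) + (-4 + 4))² = ((½)*2*(11/2) + 0)² = (11/2 + 0)² = (11/2)² = 121/4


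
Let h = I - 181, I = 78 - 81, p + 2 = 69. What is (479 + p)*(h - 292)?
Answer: -259896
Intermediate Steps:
p = 67 (p = -2 + 69 = 67)
I = -3
h = -184 (h = -3 - 181 = -184)
(479 + p)*(h - 292) = (479 + 67)*(-184 - 292) = 546*(-476) = -259896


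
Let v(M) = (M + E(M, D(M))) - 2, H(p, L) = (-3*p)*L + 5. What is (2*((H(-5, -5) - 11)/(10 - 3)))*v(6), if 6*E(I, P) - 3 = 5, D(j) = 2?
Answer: -864/7 ≈ -123.43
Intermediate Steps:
E(I, P) = 4/3 (E(I, P) = ½ + (⅙)*5 = ½ + ⅚ = 4/3)
H(p, L) = 5 - 3*L*p (H(p, L) = -3*L*p + 5 = 5 - 3*L*p)
v(M) = -⅔ + M (v(M) = (M + 4/3) - 2 = (4/3 + M) - 2 = -⅔ + M)
(2*((H(-5, -5) - 11)/(10 - 3)))*v(6) = (2*(((5 - 3*(-5)*(-5)) - 11)/(10 - 3)))*(-⅔ + 6) = (2*(((5 - 75) - 11)/7))*(16/3) = (2*((-70 - 11)*(⅐)))*(16/3) = (2*(-81*⅐))*(16/3) = (2*(-81/7))*(16/3) = -162/7*16/3 = -864/7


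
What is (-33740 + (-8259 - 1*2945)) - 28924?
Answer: -73868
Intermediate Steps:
(-33740 + (-8259 - 1*2945)) - 28924 = (-33740 + (-8259 - 2945)) - 28924 = (-33740 - 11204) - 28924 = -44944 - 28924 = -73868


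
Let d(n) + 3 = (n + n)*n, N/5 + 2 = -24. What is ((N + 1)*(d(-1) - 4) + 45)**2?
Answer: 476100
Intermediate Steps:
N = -130 (N = -10 + 5*(-24) = -10 - 120 = -130)
d(n) = -3 + 2*n**2 (d(n) = -3 + (n + n)*n = -3 + (2*n)*n = -3 + 2*n**2)
((N + 1)*(d(-1) - 4) + 45)**2 = ((-130 + 1)*((-3 + 2*(-1)**2) - 4) + 45)**2 = (-129*((-3 + 2*1) - 4) + 45)**2 = (-129*((-3 + 2) - 4) + 45)**2 = (-129*(-1 - 4) + 45)**2 = (-129*(-5) + 45)**2 = (645 + 45)**2 = 690**2 = 476100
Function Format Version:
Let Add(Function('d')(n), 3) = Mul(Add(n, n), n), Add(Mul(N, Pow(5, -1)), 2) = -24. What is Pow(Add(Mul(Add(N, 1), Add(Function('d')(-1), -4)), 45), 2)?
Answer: 476100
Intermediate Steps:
N = -130 (N = Add(-10, Mul(5, -24)) = Add(-10, -120) = -130)
Function('d')(n) = Add(-3, Mul(2, Pow(n, 2))) (Function('d')(n) = Add(-3, Mul(Add(n, n), n)) = Add(-3, Mul(Mul(2, n), n)) = Add(-3, Mul(2, Pow(n, 2))))
Pow(Add(Mul(Add(N, 1), Add(Function('d')(-1), -4)), 45), 2) = Pow(Add(Mul(Add(-130, 1), Add(Add(-3, Mul(2, Pow(-1, 2))), -4)), 45), 2) = Pow(Add(Mul(-129, Add(Add(-3, Mul(2, 1)), -4)), 45), 2) = Pow(Add(Mul(-129, Add(Add(-3, 2), -4)), 45), 2) = Pow(Add(Mul(-129, Add(-1, -4)), 45), 2) = Pow(Add(Mul(-129, -5), 45), 2) = Pow(Add(645, 45), 2) = Pow(690, 2) = 476100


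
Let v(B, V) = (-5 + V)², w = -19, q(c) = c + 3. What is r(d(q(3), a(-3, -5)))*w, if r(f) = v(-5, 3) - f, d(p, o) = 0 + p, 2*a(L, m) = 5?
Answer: 38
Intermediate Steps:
q(c) = 3 + c
a(L, m) = 5/2 (a(L, m) = (½)*5 = 5/2)
d(p, o) = p
r(f) = 4 - f (r(f) = (-5 + 3)² - f = (-2)² - f = 4 - f)
r(d(q(3), a(-3, -5)))*w = (4 - (3 + 3))*(-19) = (4 - 1*6)*(-19) = (4 - 6)*(-19) = -2*(-19) = 38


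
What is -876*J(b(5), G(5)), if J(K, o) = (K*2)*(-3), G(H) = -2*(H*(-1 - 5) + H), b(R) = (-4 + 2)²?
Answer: 21024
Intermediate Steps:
b(R) = 4 (b(R) = (-2)² = 4)
G(H) = 10*H (G(H) = -2*(H*(-6) + H) = -2*(-6*H + H) = -(-10)*H = 10*H)
J(K, o) = -6*K (J(K, o) = (2*K)*(-3) = -6*K)
-876*J(b(5), G(5)) = -(-5256)*4 = -876*(-24) = 21024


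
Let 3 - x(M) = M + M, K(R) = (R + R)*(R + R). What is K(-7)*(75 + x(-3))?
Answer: 16464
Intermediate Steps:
K(R) = 4*R² (K(R) = (2*R)*(2*R) = 4*R²)
x(M) = 3 - 2*M (x(M) = 3 - (M + M) = 3 - 2*M)
K(-7)*(75 + x(-3)) = (4*(-7)²)*(75 + (3 - 2*(-3))) = (4*49)*(75 + (3 + 6)) = 196*(75 + 9) = 196*84 = 16464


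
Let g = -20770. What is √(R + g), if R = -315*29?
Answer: I*√29905 ≈ 172.93*I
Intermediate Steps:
R = -9135
√(R + g) = √(-9135 - 20770) = √(-29905) = I*√29905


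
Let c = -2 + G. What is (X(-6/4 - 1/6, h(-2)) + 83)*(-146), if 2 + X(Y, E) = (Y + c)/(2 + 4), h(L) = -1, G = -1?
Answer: -105412/9 ≈ -11712.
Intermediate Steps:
c = -3 (c = -2 - 1 = -3)
X(Y, E) = -5/2 + Y/6 (X(Y, E) = -2 + (Y - 3)/(2 + 4) = -2 + (-3 + Y)/6 = -2 + (-3 + Y)*(1/6) = -2 + (-1/2 + Y/6) = -5/2 + Y/6)
(X(-6/4 - 1/6, h(-2)) + 83)*(-146) = ((-5/2 + (-6/4 - 1/6)/6) + 83)*(-146) = ((-5/2 + (-6*1/4 - 1*1/6)/6) + 83)*(-146) = ((-5/2 + (-3/2 - 1/6)/6) + 83)*(-146) = ((-5/2 + (1/6)*(-5/3)) + 83)*(-146) = ((-5/2 - 5/18) + 83)*(-146) = (-25/9 + 83)*(-146) = (722/9)*(-146) = -105412/9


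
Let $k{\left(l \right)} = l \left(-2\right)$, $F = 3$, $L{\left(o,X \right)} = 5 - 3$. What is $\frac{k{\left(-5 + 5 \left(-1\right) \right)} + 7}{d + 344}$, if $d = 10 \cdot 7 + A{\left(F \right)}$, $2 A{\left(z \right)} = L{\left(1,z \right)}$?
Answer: $\frac{27}{415} \approx 0.06506$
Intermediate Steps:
$L{\left(o,X \right)} = 2$ ($L{\left(o,X \right)} = 5 - 3 = 2$)
$A{\left(z \right)} = 1$ ($A{\left(z \right)} = \frac{1}{2} \cdot 2 = 1$)
$d = 71$ ($d = 10 \cdot 7 + 1 = 70 + 1 = 71$)
$k{\left(l \right)} = - 2 l$
$\frac{k{\left(-5 + 5 \left(-1\right) \right)} + 7}{d + 344} = \frac{- 2 \left(-5 + 5 \left(-1\right)\right) + 7}{71 + 344} = \frac{- 2 \left(-5 - 5\right) + 7}{415} = \left(\left(-2\right) \left(-10\right) + 7\right) \frac{1}{415} = \left(20 + 7\right) \frac{1}{415} = 27 \cdot \frac{1}{415} = \frac{27}{415}$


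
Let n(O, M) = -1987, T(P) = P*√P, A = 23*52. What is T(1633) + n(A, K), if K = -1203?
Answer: -1987 + 1633*√1633 ≈ 64003.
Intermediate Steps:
A = 1196
T(P) = P^(3/2)
T(1633) + n(A, K) = 1633^(3/2) - 1987 = 1633*√1633 - 1987 = -1987 + 1633*√1633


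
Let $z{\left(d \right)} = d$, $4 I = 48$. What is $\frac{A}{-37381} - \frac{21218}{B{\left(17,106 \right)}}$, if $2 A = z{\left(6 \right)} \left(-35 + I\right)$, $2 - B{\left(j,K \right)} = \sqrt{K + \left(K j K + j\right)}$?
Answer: $\frac{1599488155}{7144667911} + \frac{21218 \sqrt{191135}}{191131} \approx 48.758$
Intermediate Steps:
$I = 12$ ($I = \frac{1}{4} \cdot 48 = 12$)
$B{\left(j,K \right)} = 2 - \sqrt{K + j + j K^{2}}$ ($B{\left(j,K \right)} = 2 - \sqrt{K + \left(K j K + j\right)} = 2 - \sqrt{K + \left(j K^{2} + j\right)} = 2 - \sqrt{K + \left(j + j K^{2}\right)} = 2 - \sqrt{K + j + j K^{2}}$)
$A = -69$ ($A = \frac{6 \left(-35 + 12\right)}{2} = \frac{6 \left(-23\right)}{2} = \frac{1}{2} \left(-138\right) = -69$)
$\frac{A}{-37381} - \frac{21218}{B{\left(17,106 \right)}} = - \frac{69}{-37381} - \frac{21218}{2 - \sqrt{106 + 17 + 17 \cdot 106^{2}}} = \left(-69\right) \left(- \frac{1}{37381}\right) - \frac{21218}{2 - \sqrt{106 + 17 + 17 \cdot 11236}} = \frac{69}{37381} - \frac{21218}{2 - \sqrt{106 + 17 + 191012}} = \frac{69}{37381} - \frac{21218}{2 - \sqrt{191135}}$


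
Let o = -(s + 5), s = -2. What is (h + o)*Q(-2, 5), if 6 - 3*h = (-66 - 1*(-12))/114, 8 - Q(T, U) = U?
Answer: -48/19 ≈ -2.5263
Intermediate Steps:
Q(T, U) = 8 - U
h = 41/19 (h = 2 - (-66 - 1*(-12))/(3*114) = 2 - (-66 + 12)/(3*114) = 2 - (-18)/114 = 2 - ⅓*(-9/19) = 2 + 3/19 = 41/19 ≈ 2.1579)
o = -3 (o = -(-2 + 5) = -1*3 = -3)
(h + o)*Q(-2, 5) = (41/19 - 3)*(8 - 1*5) = -16*(8 - 5)/19 = -16/19*3 = -48/19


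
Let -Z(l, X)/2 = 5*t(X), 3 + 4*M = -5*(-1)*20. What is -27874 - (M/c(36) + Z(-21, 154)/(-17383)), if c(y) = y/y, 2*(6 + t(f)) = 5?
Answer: -1939820979/69532 ≈ -27898.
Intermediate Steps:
t(f) = -7/2 (t(f) = -6 + (½)*5 = -6 + 5/2 = -7/2)
c(y) = 1
M = 97/4 (M = -¾ + (-5*(-1)*20)/4 = -¾ + (5*20)/4 = -¾ + (¼)*100 = -¾ + 25 = 97/4 ≈ 24.250)
Z(l, X) = 35 (Z(l, X) = -10*(-7)/2 = -2*(-35/2) = 35)
-27874 - (M/c(36) + Z(-21, 154)/(-17383)) = -27874 - ((97/4)/1 + 35/(-17383)) = -27874 - ((97/4)*1 + 35*(-1/17383)) = -27874 - (97/4 - 35/17383) = -27874 - 1*1686011/69532 = -27874 - 1686011/69532 = -1939820979/69532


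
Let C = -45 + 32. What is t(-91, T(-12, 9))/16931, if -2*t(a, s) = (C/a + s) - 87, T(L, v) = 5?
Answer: 573/237034 ≈ 0.0024174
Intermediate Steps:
C = -13
t(a, s) = 87/2 - s/2 + 13/(2*a) (t(a, s) = -((-13/a + s) - 87)/2 = -((s - 13/a) - 87)/2 = -(-87 + s - 13/a)/2 = 87/2 - s/2 + 13/(2*a))
t(-91, T(-12, 9))/16931 = ((½)*(13 - 1*(-91)*(-87 + 5))/(-91))/16931 = ((½)*(-1/91)*(13 - 1*(-91)*(-82)))*(1/16931) = ((½)*(-1/91)*(13 - 7462))*(1/16931) = ((½)*(-1/91)*(-7449))*(1/16931) = (573/14)*(1/16931) = 573/237034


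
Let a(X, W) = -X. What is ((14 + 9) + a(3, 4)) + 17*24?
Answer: 428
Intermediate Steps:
((14 + 9) + a(3, 4)) + 17*24 = ((14 + 9) - 1*3) + 17*24 = (23 - 3) + 408 = 20 + 408 = 428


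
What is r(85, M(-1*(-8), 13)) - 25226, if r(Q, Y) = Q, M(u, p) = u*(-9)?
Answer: -25141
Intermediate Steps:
M(u, p) = -9*u
r(85, M(-1*(-8), 13)) - 25226 = 85 - 25226 = -25141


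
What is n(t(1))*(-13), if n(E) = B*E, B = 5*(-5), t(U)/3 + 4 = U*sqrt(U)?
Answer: -2925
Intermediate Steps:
t(U) = -12 + 3*U**(3/2) (t(U) = -12 + 3*(U*sqrt(U)) = -12 + 3*U**(3/2))
B = -25
n(E) = -25*E
n(t(1))*(-13) = -25*(-12 + 3*1**(3/2))*(-13) = -25*(-12 + 3*1)*(-13) = -25*(-12 + 3)*(-13) = -25*(-9)*(-13) = 225*(-13) = -2925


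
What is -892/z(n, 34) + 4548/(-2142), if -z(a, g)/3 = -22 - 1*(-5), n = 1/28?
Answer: -2334/119 ≈ -19.613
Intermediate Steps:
n = 1/28 ≈ 0.035714
z(a, g) = 51 (z(a, g) = -3*(-22 - 1*(-5)) = -3*(-22 + 5) = -3*(-17) = 51)
-892/z(n, 34) + 4548/(-2142) = -892/51 + 4548/(-2142) = -892*1/51 + 4548*(-1/2142) = -892/51 - 758/357 = -2334/119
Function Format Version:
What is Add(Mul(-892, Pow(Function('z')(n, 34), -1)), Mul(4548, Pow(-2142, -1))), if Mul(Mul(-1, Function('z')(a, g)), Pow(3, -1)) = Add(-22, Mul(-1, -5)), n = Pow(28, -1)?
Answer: Rational(-2334, 119) ≈ -19.613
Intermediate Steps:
n = Rational(1, 28) ≈ 0.035714
Function('z')(a, g) = 51 (Function('z')(a, g) = Mul(-3, Add(-22, Mul(-1, -5))) = Mul(-3, Add(-22, 5)) = Mul(-3, -17) = 51)
Add(Mul(-892, Pow(Function('z')(n, 34), -1)), Mul(4548, Pow(-2142, -1))) = Add(Mul(-892, Pow(51, -1)), Mul(4548, Pow(-2142, -1))) = Add(Mul(-892, Rational(1, 51)), Mul(4548, Rational(-1, 2142))) = Add(Rational(-892, 51), Rational(-758, 357)) = Rational(-2334, 119)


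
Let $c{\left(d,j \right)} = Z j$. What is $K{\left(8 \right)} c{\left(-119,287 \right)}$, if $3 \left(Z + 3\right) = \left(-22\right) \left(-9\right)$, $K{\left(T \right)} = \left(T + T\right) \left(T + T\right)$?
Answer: $4628736$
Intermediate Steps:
$K{\left(T \right)} = 4 T^{2}$ ($K{\left(T \right)} = 2 T 2 T = 4 T^{2}$)
$Z = 63$ ($Z = -3 + \frac{\left(-22\right) \left(-9\right)}{3} = -3 + \frac{1}{3} \cdot 198 = -3 + 66 = 63$)
$c{\left(d,j \right)} = 63 j$
$K{\left(8 \right)} c{\left(-119,287 \right)} = 4 \cdot 8^{2} \cdot 63 \cdot 287 = 4 \cdot 64 \cdot 18081 = 256 \cdot 18081 = 4628736$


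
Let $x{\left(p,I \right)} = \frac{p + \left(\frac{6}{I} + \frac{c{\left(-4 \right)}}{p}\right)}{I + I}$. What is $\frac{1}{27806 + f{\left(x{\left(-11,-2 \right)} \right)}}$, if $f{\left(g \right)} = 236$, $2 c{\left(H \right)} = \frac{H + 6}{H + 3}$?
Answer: $\frac{1}{28042} \approx 3.5661 \cdot 10^{-5}$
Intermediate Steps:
$c{\left(H \right)} = \frac{6 + H}{2 \left(3 + H\right)}$ ($c{\left(H \right)} = \frac{\left(H + 6\right) \frac{1}{H + 3}}{2} = \frac{\left(6 + H\right) \frac{1}{3 + H}}{2} = \frac{\frac{1}{3 + H} \left(6 + H\right)}{2} = \frac{6 + H}{2 \left(3 + H\right)}$)
$x{\left(p,I \right)} = \frac{p - \frac{1}{p} + \frac{6}{I}}{2 I}$ ($x{\left(p,I \right)} = \frac{p + \left(\frac{6}{I} + \frac{\frac{1}{2} \frac{1}{3 - 4} \left(6 - 4\right)}{p}\right)}{I + I} = \frac{p + \left(\frac{6}{I} + \frac{\frac{1}{2} \frac{1}{-1} \cdot 2}{p}\right)}{2 I} = \left(p + \left(\frac{6}{I} + \frac{\frac{1}{2} \left(-1\right) 2}{p}\right)\right) \frac{1}{2 I} = \left(p - \left(\frac{1}{p} - \frac{6}{I}\right)\right) \frac{1}{2 I} = \left(p - \frac{1}{p} + \frac{6}{I}\right) \frac{1}{2 I} = \frac{p - \frac{1}{p} + \frac{6}{I}}{2 I}$)
$\frac{1}{27806 + f{\left(x{\left(-11,-2 \right)} \right)}} = \frac{1}{27806 + 236} = \frac{1}{28042}$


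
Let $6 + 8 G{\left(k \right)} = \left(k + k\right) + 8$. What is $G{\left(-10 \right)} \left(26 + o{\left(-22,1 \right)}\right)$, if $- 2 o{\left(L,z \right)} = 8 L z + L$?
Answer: $- \frac{1125}{4} \approx -281.25$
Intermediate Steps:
$o{\left(L,z \right)} = - \frac{L}{2} - 4 L z$ ($o{\left(L,z \right)} = - \frac{8 L z + L}{2} = - \frac{L + 8 L z}{2} = - \frac{L}{2} - 4 L z$)
$G{\left(k \right)} = \frac{1}{4} + \frac{k}{4}$ ($G{\left(k \right)} = - \frac{3}{4} + \frac{\left(k + k\right) + 8}{8} = - \frac{3}{4} + \frac{2 k + 8}{8} = - \frac{3}{4} + \frac{8 + 2 k}{8} = - \frac{3}{4} + \left(1 + \frac{k}{4}\right) = \frac{1}{4} + \frac{k}{4}$)
$G{\left(-10 \right)} \left(26 + o{\left(-22,1 \right)}\right) = \left(\frac{1}{4} + \frac{1}{4} \left(-10\right)\right) \left(26 - - 11 \left(1 + 8 \cdot 1\right)\right) = \left(\frac{1}{4} - \frac{5}{2}\right) \left(26 - - 11 \left(1 + 8\right)\right) = - \frac{9 \left(26 - \left(-11\right) 9\right)}{4} = - \frac{9 \left(26 + 99\right)}{4} = \left(- \frac{9}{4}\right) 125 = - \frac{1125}{4}$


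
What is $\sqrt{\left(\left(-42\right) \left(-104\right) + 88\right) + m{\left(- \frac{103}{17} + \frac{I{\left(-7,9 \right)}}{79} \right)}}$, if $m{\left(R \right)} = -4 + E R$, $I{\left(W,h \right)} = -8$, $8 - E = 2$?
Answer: $\frac{3 \sqrt{884797946}}{1343} \approx 66.446$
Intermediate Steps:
$E = 6$ ($E = 8 - 2 = 6$)
$m{\left(R \right)} = -4 + 6 R$
$\sqrt{\left(\left(-42\right) \left(-104\right) + 88\right) + m{\left(- \frac{103}{17} + \frac{I{\left(-7,9 \right)}}{79} \right)}} = \sqrt{\left(\left(-42\right) \left(-104\right) + 88\right) + \left(-4 + 6 \left(- \frac{103}{17} - \frac{8}{79}\right)\right)} = \sqrt{\left(4368 + 88\right) + \left(-4 + 6 \left(\left(-103\right) \frac{1}{17} - \frac{8}{79}\right)\right)} = \sqrt{4456 + \left(-4 + 6 \left(- \frac{103}{17} - \frac{8}{79}\right)\right)} = \sqrt{4456 + \left(-4 + 6 \left(- \frac{8273}{1343}\right)\right)} = \sqrt{4456 - \frac{55010}{1343}} = \sqrt{\frac{5929398}{1343}} = \frac{3 \sqrt{884797946}}{1343}$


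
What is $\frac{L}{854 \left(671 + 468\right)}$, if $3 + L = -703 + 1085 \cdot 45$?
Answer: $\frac{48119}{972706} \approx 0.049469$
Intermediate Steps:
$L = 48119$ ($L = -3 + \left(-703 + 1085 \cdot 45\right) = -3 + \left(-703 + 48825\right) = -3 + 48122 = 48119$)
$\frac{L}{854 \left(671 + 468\right)} = \frac{48119}{854 \left(671 + 468\right)} = \frac{48119}{854 \cdot 1139} = \frac{48119}{972706}$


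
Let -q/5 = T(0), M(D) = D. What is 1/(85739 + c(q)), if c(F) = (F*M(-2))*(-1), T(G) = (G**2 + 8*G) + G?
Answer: 1/85739 ≈ 1.1663e-5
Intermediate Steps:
T(G) = G**2 + 9*G
q = 0 (q = -0*(9 + 0) = -0*9 = -5*0 = 0)
c(F) = 2*F (c(F) = (F*(-2))*(-1) = -2*F*(-1) = 2*F)
1/(85739 + c(q)) = 1/(85739 + 2*0) = 1/(85739 + 0) = 1/85739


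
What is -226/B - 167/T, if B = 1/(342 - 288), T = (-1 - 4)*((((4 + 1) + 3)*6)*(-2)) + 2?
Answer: -5882495/482 ≈ -12204.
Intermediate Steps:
T = 482 (T = -5*(5 + 3)*6*(-2) + 2 = -5*8*6*(-2) + 2 = -240*(-2) + 2 = -5*(-96) + 2 = 480 + 2 = 482)
B = 1/54 ≈ 0.018519
-226/B - 167/T = -226/1/54 - 167/482 = -226*54 - 167*1/482 = -12204 - 167/482 = -5882495/482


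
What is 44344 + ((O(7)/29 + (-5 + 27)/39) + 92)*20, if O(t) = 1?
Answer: 52247644/1131 ≈ 46196.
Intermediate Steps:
44344 + ((O(7)/29 + (-5 + 27)/39) + 92)*20 = 44344 + ((1/29 + (-5 + 27)/39) + 92)*20 = 44344 + ((1*(1/29) + 22*(1/39)) + 92)*20 = 44344 + ((1/29 + 22/39) + 92)*20 = 44344 + (677/1131 + 92)*20 = 44344 + (104729/1131)*20 = 44344 + 2094580/1131 = 52247644/1131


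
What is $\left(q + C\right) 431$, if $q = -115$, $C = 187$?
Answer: $31032$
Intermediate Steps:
$\left(q + C\right) 431 = \left(-115 + 187\right) 431 = 72 \cdot 431 = 31032$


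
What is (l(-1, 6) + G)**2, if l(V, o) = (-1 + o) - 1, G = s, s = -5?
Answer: 1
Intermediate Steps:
G = -5
l(V, o) = -2 + o
(l(-1, 6) + G)**2 = ((-2 + 6) - 5)**2 = (4 - 5)**2 = (-1)**2 = 1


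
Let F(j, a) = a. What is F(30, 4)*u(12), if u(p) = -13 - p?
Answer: -100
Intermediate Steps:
F(30, 4)*u(12) = 4*(-13 - 1*12) = 4*(-13 - 12) = 4*(-25) = -100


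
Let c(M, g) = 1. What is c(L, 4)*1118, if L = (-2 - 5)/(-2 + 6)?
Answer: 1118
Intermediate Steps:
L = -7/4 ≈ -1.7500
c(L, 4)*1118 = 1*1118 = 1118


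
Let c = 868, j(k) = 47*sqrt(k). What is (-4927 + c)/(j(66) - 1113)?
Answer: 1505889/364325 + 63591*sqrt(66)/364325 ≈ 5.5514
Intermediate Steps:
(-4927 + c)/(j(66) - 1113) = (-4927 + 868)/(47*sqrt(66) - 1113) = -4059/(-1113 + 47*sqrt(66))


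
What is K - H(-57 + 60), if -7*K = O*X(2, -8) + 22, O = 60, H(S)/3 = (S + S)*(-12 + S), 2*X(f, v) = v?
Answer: 1352/7 ≈ 193.14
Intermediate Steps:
X(f, v) = v/2
H(S) = 6*S*(-12 + S) (H(S) = 3*((S + S)*(-12 + S)) = 3*((2*S)*(-12 + S)) = 3*(2*S*(-12 + S)) = 6*S*(-12 + S))
K = 218/7 (K = -(60*((1/2)*(-8)) + 22)/7 = -(60*(-4) + 22)/7 = -(-240 + 22)/7 = -1/7*(-218) = 218/7 ≈ 31.143)
K - H(-57 + 60) = 218/7 - 6*(-57 + 60)*(-12 + (-57 + 60)) = 218/7 - 6*3*(-12 + 3) = 218/7 - 6*3*(-9) = 218/7 - 1*(-162) = 218/7 + 162 = 1352/7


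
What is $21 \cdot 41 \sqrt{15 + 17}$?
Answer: $3444 \sqrt{2} \approx 4870.6$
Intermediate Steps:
$21 \cdot 41 \sqrt{15 + 17} = 861 \sqrt{32} = 861 \cdot 4 \sqrt{2} = 3444 \sqrt{2}$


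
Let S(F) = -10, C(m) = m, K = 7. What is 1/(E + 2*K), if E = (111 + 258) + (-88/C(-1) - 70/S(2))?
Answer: 1/478 ≈ 0.0020920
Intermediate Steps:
E = 464 (E = (111 + 258) + (-88/(-1) - 70/(-10)) = 369 + (-88*(-1) - 70*(-⅒)) = 369 + (88 + 7) = 369 + 95 = 464)
1/(E + 2*K) = 1/(464 + 2*7) = 1/(464 + 14) = 1/478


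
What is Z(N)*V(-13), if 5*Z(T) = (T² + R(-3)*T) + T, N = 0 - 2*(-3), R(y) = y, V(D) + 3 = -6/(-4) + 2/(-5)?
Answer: -228/25 ≈ -9.1200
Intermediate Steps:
V(D) = -19/10 (V(D) = -3 + (-6/(-4) + 2/(-5)) = -3 + (-6*(-¼) + 2*(-⅕)) = -3 + (3/2 - ⅖) = -3 + 11/10 = -19/10)
N = 6 (N = 0 + 6 = 6)
Z(T) = -2*T/5 + T²/5 (Z(T) = ((T² - 3*T) + T)/5 = (T² - 2*T)/5 = -2*T/5 + T²/5)
Z(N)*V(-13) = ((⅕)*6*(-2 + 6))*(-19/10) = ((⅕)*6*4)*(-19/10) = (24/5)*(-19/10) = -228/25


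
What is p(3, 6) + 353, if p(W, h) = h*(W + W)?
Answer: 389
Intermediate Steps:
p(W, h) = 2*W*h (p(W, h) = h*(2*W) = 2*W*h)
p(3, 6) + 353 = 2*3*6 + 353 = 36 + 353 = 389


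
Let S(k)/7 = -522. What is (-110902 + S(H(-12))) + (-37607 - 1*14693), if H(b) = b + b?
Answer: -166856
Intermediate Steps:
H(b) = 2*b
S(k) = -3654 (S(k) = 7*(-522) = -3654)
(-110902 + S(H(-12))) + (-37607 - 1*14693) = (-110902 - 3654) + (-37607 - 1*14693) = -114556 + (-37607 - 14693) = -114556 - 52300 = -166856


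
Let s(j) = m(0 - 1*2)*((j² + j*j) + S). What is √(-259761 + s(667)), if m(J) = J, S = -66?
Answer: I*√2039185 ≈ 1428.0*I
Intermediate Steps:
s(j) = 132 - 4*j² (s(j) = (0 - 1*2)*((j² + j*j) - 66) = (0 - 2)*((j² + j²) - 66) = -2*(2*j² - 66) = -2*(-66 + 2*j²) = 132 - 4*j²)
√(-259761 + s(667)) = √(-259761 + (132 - 4*667²)) = √(-259761 + (132 - 4*444889)) = √(-259761 + (132 - 1779556)) = √(-259761 - 1779424) = √(-2039185) = I*√2039185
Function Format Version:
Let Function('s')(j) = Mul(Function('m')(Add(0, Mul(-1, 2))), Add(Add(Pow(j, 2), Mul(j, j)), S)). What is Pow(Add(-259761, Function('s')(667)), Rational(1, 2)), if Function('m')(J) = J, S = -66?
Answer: Mul(I, Pow(2039185, Rational(1, 2))) ≈ Mul(1428.0, I)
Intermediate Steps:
Function('s')(j) = Add(132, Mul(-4, Pow(j, 2))) (Function('s')(j) = Mul(Add(0, Mul(-1, 2)), Add(Add(Pow(j, 2), Mul(j, j)), -66)) = Mul(Add(0, -2), Add(Add(Pow(j, 2), Pow(j, 2)), -66)) = Mul(-2, Add(Mul(2, Pow(j, 2)), -66)) = Mul(-2, Add(-66, Mul(2, Pow(j, 2)))) = Add(132, Mul(-4, Pow(j, 2))))
Pow(Add(-259761, Function('s')(667)), Rational(1, 2)) = Pow(Add(-259761, Add(132, Mul(-4, Pow(667, 2)))), Rational(1, 2)) = Pow(Add(-259761, Add(132, Mul(-4, 444889))), Rational(1, 2)) = Pow(Add(-259761, Add(132, -1779556)), Rational(1, 2)) = Pow(Add(-259761, -1779424), Rational(1, 2)) = Pow(-2039185, Rational(1, 2)) = Mul(I, Pow(2039185, Rational(1, 2)))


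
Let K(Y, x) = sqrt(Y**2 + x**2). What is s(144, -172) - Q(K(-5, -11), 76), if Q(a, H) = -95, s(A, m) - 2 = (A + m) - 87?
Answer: -18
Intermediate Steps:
s(A, m) = -85 + A + m (s(A, m) = 2 + ((A + m) - 87) = 2 + (-87 + A + m) = -85 + A + m)
s(144, -172) - Q(K(-5, -11), 76) = (-85 + 144 - 172) - 1*(-95) = -113 + 95 = -18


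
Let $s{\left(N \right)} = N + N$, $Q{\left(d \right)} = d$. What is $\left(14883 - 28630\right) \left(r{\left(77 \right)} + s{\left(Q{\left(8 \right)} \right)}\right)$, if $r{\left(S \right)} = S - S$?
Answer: $-219952$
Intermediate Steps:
$s{\left(N \right)} = 2 N$
$r{\left(S \right)} = 0$
$\left(14883 - 28630\right) \left(r{\left(77 \right)} + s{\left(Q{\left(8 \right)} \right)}\right) = \left(14883 - 28630\right) \left(0 + 2 \cdot 8\right) = - 13747 \left(0 + 16\right) = \left(-13747\right) 16 = -219952$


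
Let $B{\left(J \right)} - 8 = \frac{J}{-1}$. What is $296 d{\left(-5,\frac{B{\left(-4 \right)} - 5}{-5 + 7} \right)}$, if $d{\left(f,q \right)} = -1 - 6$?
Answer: $-2072$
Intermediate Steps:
$B{\left(J \right)} = 8 - J$ ($B{\left(J \right)} = 8 + \frac{J}{-1} = 8 + J \left(-1\right) = 8 - J$)
$d{\left(f,q \right)} = -7$
$296 d{\left(-5,\frac{B{\left(-4 \right)} - 5}{-5 + 7} \right)} = 296 \left(-7\right) = -2072$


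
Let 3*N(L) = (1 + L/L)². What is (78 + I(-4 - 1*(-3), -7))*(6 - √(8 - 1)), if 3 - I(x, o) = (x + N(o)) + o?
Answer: 526 - 263*√7/3 ≈ 294.06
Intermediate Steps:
N(L) = 4/3 (N(L) = (1 + L/L)²/3 = (1 + 1)²/3 = (⅓)*2² = (⅓)*4 = 4/3)
I(x, o) = 5/3 - o - x (I(x, o) = 3 - ((x + 4/3) + o) = 3 - ((4/3 + x) + o) = 3 - (4/3 + o + x) = 3 + (-4/3 - o - x) = 5/3 - o - x)
(78 + I(-4 - 1*(-3), -7))*(6 - √(8 - 1)) = (78 + (5/3 - 1*(-7) - (-4 - 1*(-3))))*(6 - √(8 - 1)) = (78 + (5/3 + 7 - (-4 + 3)))*(6 - √7) = (78 + (5/3 + 7 - 1*(-1)))*(6 - √7) = (78 + (5/3 + 7 + 1))*(6 - √7) = (78 + 29/3)*(6 - √7) = 263*(6 - √7)/3 = 526 - 263*√7/3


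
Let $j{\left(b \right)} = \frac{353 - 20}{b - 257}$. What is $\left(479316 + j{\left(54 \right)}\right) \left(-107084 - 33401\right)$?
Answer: $- \frac{13669304995275}{203} \approx -6.7336 \cdot 10^{10}$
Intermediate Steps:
$j{\left(b \right)} = \frac{333}{-257 + b}$
$\left(479316 + j{\left(54 \right)}\right) \left(-107084 - 33401\right) = \left(479316 + \frac{333}{-257 + 54}\right) \left(-107084 - 33401\right) = \left(479316 + \frac{333}{-203}\right) \left(-140485\right) = \left(479316 + 333 \left(- \frac{1}{203}\right)\right) \left(-140485\right) = \left(479316 - \frac{333}{203}\right) \left(-140485\right) = \frac{97300815}{203} \left(-140485\right) = - \frac{13669304995275}{203}$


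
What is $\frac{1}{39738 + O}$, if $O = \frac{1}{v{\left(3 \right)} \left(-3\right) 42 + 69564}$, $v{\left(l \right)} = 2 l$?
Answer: $\frac{68808}{2734292305} \approx 2.5165 \cdot 10^{-5}$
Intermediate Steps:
$O = \frac{1}{68808}$ ($O = \frac{1}{2 \cdot 3 \left(-3\right) 42 + 69564} = \frac{1}{6 \left(-3\right) 42 + 69564} = \frac{1}{\left(-18\right) 42 + 69564} = \frac{1}{-756 + 69564} = \frac{1}{68808} \approx 1.4533 \cdot 10^{-5}$)
$\frac{1}{39738 + O} = \frac{1}{39738 + \frac{1}{68808}} = \frac{1}{\frac{2734292305}{68808}} = \frac{68808}{2734292305}$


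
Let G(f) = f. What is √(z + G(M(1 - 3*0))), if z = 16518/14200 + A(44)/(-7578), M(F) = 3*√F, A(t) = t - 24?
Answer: √3345641372441/896730 ≈ 2.0398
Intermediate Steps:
A(t) = -24 + t
z = 31222351/26901900 (z = 16518/14200 + (-24 + 44)/(-7578) = 16518*(1/14200) + 20*(-1/7578) = 8259/7100 - 10/3789 = 31222351/26901900 ≈ 1.1606)
√(z + G(M(1 - 3*0))) = √(31222351/26901900 + 3*√(1 - 3*0)) = √(31222351/26901900 + 3*√(1 + 0)) = √(31222351/26901900 + 3*√1) = √(31222351/26901900 + 3*1) = √(31222351/26901900 + 3) = √(111928051/26901900) = √3345641372441/896730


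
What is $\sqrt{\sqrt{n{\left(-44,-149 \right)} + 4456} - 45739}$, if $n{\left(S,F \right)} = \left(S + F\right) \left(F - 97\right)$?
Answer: $\sqrt{-45739 + \sqrt{51934}} \approx 213.33 i$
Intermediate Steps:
$n{\left(S,F \right)} = \left(-97 + F\right) \left(F + S\right)$ ($n{\left(S,F \right)} = \left(F + S\right) \left(-97 + F\right) = \left(-97 + F\right) \left(F + S\right)$)
$\sqrt{\sqrt{n{\left(-44,-149 \right)} + 4456} - 45739} = \sqrt{\sqrt{\left(\left(-149\right)^{2} - -14453 - -4268 - -6556\right) + 4456} - 45739} = \sqrt{\sqrt{\left(22201 + 14453 + 4268 + 6556\right) + 4456} - 45739} = \sqrt{\sqrt{47478 + 4456} - 45739} = \sqrt{\sqrt{51934} - 45739} = \sqrt{-45739 + \sqrt{51934}}$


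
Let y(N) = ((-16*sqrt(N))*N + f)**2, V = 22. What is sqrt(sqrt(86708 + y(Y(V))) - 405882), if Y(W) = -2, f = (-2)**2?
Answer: sqrt(-405882 + 2*sqrt(21169 + 64*I*sqrt(2))) ≈ 0.e-4 + 636.86*I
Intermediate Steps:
f = 4
y(N) = (4 - 16*N**(3/2))**2 (y(N) = ((-16*sqrt(N))*N + 4)**2 = (-16*N**(3/2) + 4)**2 = (4 - 16*N**(3/2))**2)
sqrt(sqrt(86708 + y(Y(V))) - 405882) = sqrt(sqrt(86708 + 16*(-1 + 4*(-2)**(3/2))**2) - 405882) = sqrt(sqrt(86708 + 16*(-1 + 4*(-2*I*sqrt(2)))**2) - 405882) = sqrt(sqrt(86708 + 16*(-1 - 8*I*sqrt(2))**2) - 405882) = sqrt(-405882 + sqrt(86708 + 16*(-1 - 8*I*sqrt(2))**2))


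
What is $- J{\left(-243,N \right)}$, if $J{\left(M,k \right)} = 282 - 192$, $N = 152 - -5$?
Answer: $-90$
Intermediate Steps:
$N = 157$ ($N = 152 + 5 = 157$)
$J{\left(M,k \right)} = 90$ ($J{\left(M,k \right)} = 282 - 192 = 90$)
$- J{\left(-243,N \right)} = \left(-1\right) 90 = -90$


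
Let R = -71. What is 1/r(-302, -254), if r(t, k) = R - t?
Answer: 1/231 ≈ 0.0043290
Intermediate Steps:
r(t, k) = -71 - t
1/r(-302, -254) = 1/(-71 - 1*(-302)) = 1/(-71 + 302) = 1/231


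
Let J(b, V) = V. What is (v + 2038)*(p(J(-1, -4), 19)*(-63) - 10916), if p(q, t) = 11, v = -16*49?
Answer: -14557686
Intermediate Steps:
v = -784
(v + 2038)*(p(J(-1, -4), 19)*(-63) - 10916) = (-784 + 2038)*(11*(-63) - 10916) = 1254*(-693 - 10916) = 1254*(-11609) = -14557686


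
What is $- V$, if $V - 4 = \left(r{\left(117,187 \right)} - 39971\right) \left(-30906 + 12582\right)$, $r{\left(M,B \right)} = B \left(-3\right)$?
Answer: $-742708372$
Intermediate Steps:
$r{\left(M,B \right)} = - 3 B$
$V = 742708372$ ($V = 4 + \left(\left(-3\right) 187 - 39971\right) \left(-30906 + 12582\right) = 4 + \left(-561 - 39971\right) \left(-18324\right) = 4 - -742708368 = 4 + 742708368 = 742708372$)
$- V = \left(-1\right) 742708372 = -742708372$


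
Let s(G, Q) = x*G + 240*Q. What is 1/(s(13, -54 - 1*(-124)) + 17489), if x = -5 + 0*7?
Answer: 1/34224 ≈ 2.9219e-5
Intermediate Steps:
x = -5 (x = -5 + 0 = -5)
s(G, Q) = -5*G + 240*Q
1/(s(13, -54 - 1*(-124)) + 17489) = 1/((-5*13 + 240*(-54 - 1*(-124))) + 17489) = 1/((-65 + 240*(-54 + 124)) + 17489) = 1/((-65 + 240*70) + 17489) = 1/((-65 + 16800) + 17489) = 1/(16735 + 17489) = 1/34224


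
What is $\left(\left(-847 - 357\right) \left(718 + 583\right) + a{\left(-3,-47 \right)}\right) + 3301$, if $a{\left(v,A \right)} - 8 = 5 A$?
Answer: $-1563330$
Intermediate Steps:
$a{\left(v,A \right)} = 8 + 5 A$
$\left(\left(-847 - 357\right) \left(718 + 583\right) + a{\left(-3,-47 \right)}\right) + 3301 = \left(\left(-847 - 357\right) \left(718 + 583\right) + \left(8 + 5 \left(-47\right)\right)\right) + 3301 = \left(\left(-1204\right) 1301 + \left(8 - 235\right)\right) + 3301 = \left(-1566404 - 227\right) + 3301 = -1566631 + 3301 = -1563330$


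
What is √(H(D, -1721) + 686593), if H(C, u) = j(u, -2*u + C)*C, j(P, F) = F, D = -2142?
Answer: I*√2098007 ≈ 1448.4*I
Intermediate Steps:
H(C, u) = C*(C - 2*u) (H(C, u) = (-2*u + C)*C = (C - 2*u)*C = C*(C - 2*u))
√(H(D, -1721) + 686593) = √(-2142*(-2142 - 2*(-1721)) + 686593) = √(-2142*(-2142 + 3442) + 686593) = √(-2142*1300 + 686593) = √(-2784600 + 686593) = √(-2098007) = I*√2098007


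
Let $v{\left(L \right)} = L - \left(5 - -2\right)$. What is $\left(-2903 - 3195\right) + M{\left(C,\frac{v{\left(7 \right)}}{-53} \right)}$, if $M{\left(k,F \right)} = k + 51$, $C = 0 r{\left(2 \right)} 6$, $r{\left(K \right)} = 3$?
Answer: $-6047$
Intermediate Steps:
$C = 0$ ($C = 0 \cdot 3 \cdot 6 = 0 \cdot 6 = 0$)
$v{\left(L \right)} = -7 + L$ ($v{\left(L \right)} = L - \left(5 + 2\right) = L - 7 = -7 + L$)
$M{\left(k,F \right)} = 51 + k$
$\left(-2903 - 3195\right) + M{\left(C,\frac{v{\left(7 \right)}}{-53} \right)} = \left(-2903 - 3195\right) + \left(51 + 0\right) = -6098 + 51 = -6047$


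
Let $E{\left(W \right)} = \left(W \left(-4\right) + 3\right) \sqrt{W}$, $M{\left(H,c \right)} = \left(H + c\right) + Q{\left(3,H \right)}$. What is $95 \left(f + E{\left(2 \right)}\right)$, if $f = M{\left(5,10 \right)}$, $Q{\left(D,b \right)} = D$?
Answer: $1710 - 475 \sqrt{2} \approx 1038.2$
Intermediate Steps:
$M{\left(H,c \right)} = 3 + H + c$ ($M{\left(H,c \right)} = \left(H + c\right) + 3 = 3 + H + c$)
$f = 18$ ($f = 3 + 5 + 10 = 18$)
$E{\left(W \right)} = \sqrt{W} \left(3 - 4 W\right)$ ($E{\left(W \right)} = \left(- 4 W + 3\right) \sqrt{W} = \left(3 - 4 W\right) \sqrt{W} = \sqrt{W} \left(3 - 4 W\right)$)
$95 \left(f + E{\left(2 \right)}\right) = 95 \left(18 + \sqrt{2} \left(3 - 8\right)\right) = 95 \left(18 + \sqrt{2} \left(-5\right)\right) = 95 \left(18 - 5 \sqrt{2}\right) = 1710 - 475 \sqrt{2}$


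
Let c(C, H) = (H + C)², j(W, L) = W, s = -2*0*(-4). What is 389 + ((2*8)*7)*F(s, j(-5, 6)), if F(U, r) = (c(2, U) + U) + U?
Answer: 837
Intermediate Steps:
s = 0 (s = 0*(-4) = 0)
c(C, H) = (C + H)²
F(U, r) = (2 + U)² + 2*U (F(U, r) = ((2 + U)² + U) + U = (U + (2 + U)²) + U = (2 + U)² + 2*U)
389 + ((2*8)*7)*F(s, j(-5, 6)) = 389 + ((2*8)*7)*((2 + 0)² + 2*0) = 389 + (16*7)*(2² + 0) = 389 + 112*(4 + 0) = 389 + 112*4 = 389 + 448 = 837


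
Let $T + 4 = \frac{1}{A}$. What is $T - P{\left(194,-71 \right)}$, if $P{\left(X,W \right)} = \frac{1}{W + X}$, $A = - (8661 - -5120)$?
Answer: $- \frac{6794156}{1695063} \approx -4.0082$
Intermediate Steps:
$A = -13781$ ($A = - (8661 + 5120) = \left(-1\right) 13781 = -13781$)
$T = - \frac{55125}{13781}$ ($T = -4 + \frac{1}{-13781} = -4 - \frac{1}{13781} = - \frac{55125}{13781} \approx -4.0001$)
$T - P{\left(194,-71 \right)} = - \frac{55125}{13781} - \frac{1}{-71 + 194} = - \frac{55125}{13781} - \frac{1}{123} = - \frac{6794156}{1695063}$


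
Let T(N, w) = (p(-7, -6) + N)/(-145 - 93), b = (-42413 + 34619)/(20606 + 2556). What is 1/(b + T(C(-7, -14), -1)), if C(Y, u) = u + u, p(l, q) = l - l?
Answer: -196877/43087 ≈ -4.5693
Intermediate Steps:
p(l, q) = 0
C(Y, u) = 2*u
b = -3897/11581 (b = -7794/23162 = -7794*1/23162 = -3897/11581 ≈ -0.33650)
T(N, w) = -N/238 (T(N, w) = (0 + N)/(-145 - 93) = N/(-238) = N*(-1/238) = -N/238)
1/(b + T(C(-7, -14), -1)) = 1/(-3897/11581 - (-14)/119) = 1/(-3897/11581 - 1/238*(-28)) = 1/(-3897/11581 + 2/17) = 1/(-43087/196877) = -196877/43087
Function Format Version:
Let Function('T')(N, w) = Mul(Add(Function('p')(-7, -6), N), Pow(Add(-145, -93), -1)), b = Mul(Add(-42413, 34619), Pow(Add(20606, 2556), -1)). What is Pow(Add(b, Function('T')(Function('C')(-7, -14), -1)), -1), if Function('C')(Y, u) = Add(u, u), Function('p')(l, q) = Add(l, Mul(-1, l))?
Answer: Rational(-196877, 43087) ≈ -4.5693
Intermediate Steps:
Function('p')(l, q) = 0
Function('C')(Y, u) = Mul(2, u)
b = Rational(-3897, 11581) (b = Mul(-7794, Pow(23162, -1)) = Mul(-7794, Rational(1, 23162)) = Rational(-3897, 11581) ≈ -0.33650)
Function('T')(N, w) = Mul(Rational(-1, 238), N) (Function('T')(N, w) = Mul(Add(0, N), Pow(Add(-145, -93), -1)) = Mul(N, Pow(-238, -1)) = Mul(N, Rational(-1, 238)) = Mul(Rational(-1, 238), N))
Pow(Add(b, Function('T')(Function('C')(-7, -14), -1)), -1) = Pow(Add(Rational(-3897, 11581), Mul(Rational(-1, 238), Mul(2, -14))), -1) = Pow(Add(Rational(-3897, 11581), Mul(Rational(-1, 238), -28)), -1) = Pow(Add(Rational(-3897, 11581), Rational(2, 17)), -1) = Pow(Rational(-43087, 196877), -1) = Rational(-196877, 43087)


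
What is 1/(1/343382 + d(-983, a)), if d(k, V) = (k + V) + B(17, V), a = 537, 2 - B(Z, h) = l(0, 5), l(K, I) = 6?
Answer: -343382/154521899 ≈ -0.0022222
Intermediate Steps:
B(Z, h) = -4 (B(Z, h) = 2 - 1*6 = 2 - 6 = -4)
d(k, V) = -4 + V + k (d(k, V) = (k + V) - 4 = (V + k) - 4 = -4 + V + k)
1/(1/343382 + d(-983, a)) = 1/(1/343382 + (-4 + 537 - 983)) = 1/(1/343382 - 450) = 1/(-154521899/343382) = -343382/154521899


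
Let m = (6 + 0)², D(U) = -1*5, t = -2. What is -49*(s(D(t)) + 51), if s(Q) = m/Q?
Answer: -10731/5 ≈ -2146.2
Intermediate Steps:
D(U) = -5
m = 36 (m = 6² = 36)
s(Q) = 36/Q
-49*(s(D(t)) + 51) = -49*(36/(-5) + 51) = -49*(36*(-⅕) + 51) = -49*(-36/5 + 51) = -49*219/5 = -10731/5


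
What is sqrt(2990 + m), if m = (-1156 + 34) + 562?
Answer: 9*sqrt(30) ≈ 49.295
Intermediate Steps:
m = -560 (m = -1122 + 562 = -560)
sqrt(2990 + m) = sqrt(2990 - 560) = sqrt(2430) = 9*sqrt(30)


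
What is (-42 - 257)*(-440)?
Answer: 131560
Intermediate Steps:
(-42 - 257)*(-440) = -299*(-440) = 131560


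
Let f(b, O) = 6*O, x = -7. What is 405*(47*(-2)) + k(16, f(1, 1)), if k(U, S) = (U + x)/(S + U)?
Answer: -837531/22 ≈ -38070.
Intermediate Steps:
k(U, S) = (-7 + U)/(S + U) (k(U, S) = (U - 7)/(S + U) = (-7 + U)/(S + U))
405*(47*(-2)) + k(16, f(1, 1)) = 405*(47*(-2)) + (-7 + 16)/(6*1 + 16) = 405*(-94) + 9/(6 + 16) = -38070 + 9/22 = -837531/22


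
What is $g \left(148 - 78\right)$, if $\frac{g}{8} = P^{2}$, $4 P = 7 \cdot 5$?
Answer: $42875$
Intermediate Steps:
$P = \frac{35}{4}$ ($P = \frac{7 \cdot 5}{4} = \frac{1}{4} \cdot 35 = \frac{35}{4} \approx 8.75$)
$g = \frac{1225}{2}$ ($g = 8 \left(\frac{35}{4}\right)^{2} = 8 \cdot \frac{1225}{16} = \frac{1225}{2} \approx 612.5$)
$g \left(148 - 78\right) = \frac{1225 \left(148 - 78\right)}{2} = \frac{1225}{2} \cdot 70 = 42875$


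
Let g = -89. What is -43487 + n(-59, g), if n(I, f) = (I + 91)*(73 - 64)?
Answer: -43199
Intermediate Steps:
n(I, f) = 819 + 9*I (n(I, f) = (91 + I)*9 = 819 + 9*I)
-43487 + n(-59, g) = -43487 + (819 + 9*(-59)) = -43487 + (819 - 531) = -43487 + 288 = -43199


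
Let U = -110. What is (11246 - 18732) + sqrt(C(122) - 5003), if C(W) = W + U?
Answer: -7486 + I*sqrt(4991) ≈ -7486.0 + 70.647*I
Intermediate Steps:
C(W) = -110 + W (C(W) = W - 110 = -110 + W)
(11246 - 18732) + sqrt(C(122) - 5003) = (11246 - 18732) + sqrt((-110 + 122) - 5003) = -7486 + sqrt(12 - 5003) = -7486 + sqrt(-4991) = -7486 + I*sqrt(4991)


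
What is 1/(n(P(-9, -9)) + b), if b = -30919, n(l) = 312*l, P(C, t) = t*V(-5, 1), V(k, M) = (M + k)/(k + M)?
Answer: -1/33727 ≈ -2.9650e-5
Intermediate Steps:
V(k, M) = 1 (V(k, M) = (M + k)/(M + k) = 1)
P(C, t) = t (P(C, t) = t*1 = t)
1/(n(P(-9, -9)) + b) = 1/(312*(-9) - 30919) = 1/(-2808 - 30919) = 1/(-33727) = -1/33727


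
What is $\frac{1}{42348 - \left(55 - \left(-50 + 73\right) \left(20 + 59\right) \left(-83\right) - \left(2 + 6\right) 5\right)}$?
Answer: $- \frac{1}{108478} \approx -9.2185 \cdot 10^{-6}$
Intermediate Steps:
$\frac{1}{42348 - \left(55 - \left(-50 + 73\right) \left(20 + 59\right) \left(-83\right) - \left(2 + 6\right) 5\right)} = \frac{1}{42348 + \left(23 \cdot 79 \left(-83\right) + \left(\left(-8 + 8 \cdot 5\right) - 47\right)\right)} = \frac{1}{42348 + \left(1817 \left(-83\right) + \left(\left(-8 + 40\right) - 47\right)\right)} = \frac{1}{42348 + \left(-150811 + \left(32 - 47\right)\right)} = \frac{1}{42348 - 150826} = \frac{1}{-108478} = - \frac{1}{108478}$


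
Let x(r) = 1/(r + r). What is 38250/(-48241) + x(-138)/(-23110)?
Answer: -243972221759/307698464760 ≈ -0.79289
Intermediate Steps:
x(r) = 1/(2*r)
38250/(-48241) + x(-138)/(-23110) = 38250/(-48241) + ((1/2)/(-138))/(-23110) = 38250*(-1/48241) + ((1/2)*(-1/138))*(-1/23110) = -38250/48241 - 1/276*(-1/23110) = -38250/48241 + 1/6378360 = -243972221759/307698464760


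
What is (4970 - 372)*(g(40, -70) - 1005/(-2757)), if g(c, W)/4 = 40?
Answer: 677630250/919 ≈ 7.3736e+5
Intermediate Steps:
g(c, W) = 160 (g(c, W) = 4*40 = 160)
(4970 - 372)*(g(40, -70) - 1005/(-2757)) = (4970 - 372)*(160 - 1005/(-2757)) = 4598*(160 - 1005*(-1/2757)) = 4598*(160 + 335/919) = 4598*(147375/919) = 677630250/919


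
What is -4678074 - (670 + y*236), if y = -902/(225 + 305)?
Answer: -1239760724/265 ≈ -4.6783e+6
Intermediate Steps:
y = -451/265 (y = -902/530 = -902*1/530 = -451/265 ≈ -1.7019)
-4678074 - (670 + y*236) = -4678074 - (670 - 451/265*236) = -4678074 - (670 - 106436/265) = -4678074 - 1*71114/265 = -4678074 - 71114/265 = -1239760724/265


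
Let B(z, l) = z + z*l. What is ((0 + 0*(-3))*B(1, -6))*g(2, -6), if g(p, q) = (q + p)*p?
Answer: 0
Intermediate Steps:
g(p, q) = p*(p + q) (g(p, q) = (p + q)*p = p*(p + q))
B(z, l) = z + l*z
((0 + 0*(-3))*B(1, -6))*g(2, -6) = ((0 + 0*(-3))*(1*(1 - 6)))*(2*(2 - 6)) = ((0 + 0)*(1*(-5)))*(2*(-4)) = (0*(-5))*(-8) = 0*(-8) = 0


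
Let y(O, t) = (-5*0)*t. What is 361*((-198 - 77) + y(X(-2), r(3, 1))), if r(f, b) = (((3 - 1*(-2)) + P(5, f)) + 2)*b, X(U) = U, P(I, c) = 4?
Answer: -99275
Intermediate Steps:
r(f, b) = 11*b (r(f, b) = (((3 - 1*(-2)) + 4) + 2)*b = (((3 + 2) + 4) + 2)*b = ((5 + 4) + 2)*b = (9 + 2)*b = 11*b)
y(O, t) = 0 (y(O, t) = 0*t = 0)
361*((-198 - 77) + y(X(-2), r(3, 1))) = 361*((-198 - 77) + 0) = 361*(-275 + 0) = 361*(-275) = -99275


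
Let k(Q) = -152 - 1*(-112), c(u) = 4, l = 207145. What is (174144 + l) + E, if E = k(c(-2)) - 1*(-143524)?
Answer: 524773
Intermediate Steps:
k(Q) = -40 (k(Q) = -152 + 112 = -40)
E = 143484 (E = -40 - 1*(-143524) = -40 + 143524 = 143484)
(174144 + l) + E = (174144 + 207145) + 143484 = 381289 + 143484 = 524773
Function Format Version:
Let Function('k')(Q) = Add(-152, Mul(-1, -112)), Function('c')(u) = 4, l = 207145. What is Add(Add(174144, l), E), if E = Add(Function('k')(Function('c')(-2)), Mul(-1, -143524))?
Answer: 524773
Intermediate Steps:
Function('k')(Q) = -40 (Function('k')(Q) = Add(-152, 112) = -40)
E = 143484 (E = Add(-40, Mul(-1, -143524)) = Add(-40, 143524) = 143484)
Add(Add(174144, l), E) = Add(Add(174144, 207145), 143484) = Add(381289, 143484) = 524773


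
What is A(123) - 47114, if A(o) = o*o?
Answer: -31985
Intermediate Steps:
A(o) = o²
A(123) - 47114 = 123² - 47114 = 15129 - 47114 = -31985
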